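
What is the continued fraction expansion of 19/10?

[1; 1, 9]

Run the Euclidean algorithm on 19 and 10; the successive quotients are the partial quotients a_0, a_1, ... (each step inverts the fractional part left over by the previous one):
  19 = 1*10 + 9, so a_0 = 1.
  10 = 1*9 + 1, so a_1 = 1.
  9 = 9*1 + 0, so a_2 = 9.
The remainder reaches 0 after 3 divisions, so the expansion has 3 partial quotients, read off in order.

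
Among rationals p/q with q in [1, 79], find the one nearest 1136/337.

209/62

Expand x = 1136/337 as a continued fraction with the Euclidean algorithm:
  1136 = 3*337 + 125, so a_0 = 3.
  337 = 2*125 + 87, so a_1 = 2.
  125 = 1*87 + 38, so a_2 = 1.
  87 = 2*38 + 11, so a_3 = 2.
  38 = 3*11 + 5, so a_4 = 3.
  11 = 2*5 + 1, so a_5 = 2.
  5 = 5*1 + 0, so a_6 = 5.
so x = [3; 2, 1, 2, 3, 2, 5].
Convergents (p_i = a_i*p_{i-1} + p_{i-2}, q_i = a_i*q_{i-1} + q_{i-2} with p_{-2}=0, p_{-1}=1, q_{-2}=1, q_{-1}=0), until the denominator exceeds 79:
  i=0: a_0=3, p_0 = 3*1 + 0 = 3, q_0 = 3*0 + 1 = 1.
  i=1: a_1=2, p_1 = 2*3 + 1 = 7, q_1 = 2*1 + 0 = 2.
  i=2: a_2=1, p_2 = 1*7 + 3 = 10, q_2 = 1*2 + 1 = 3.
  i=3: a_3=2, p_3 = 2*10 + 7 = 27, q_3 = 2*3 + 2 = 8.
  i=4: a_4=3, p_4 = 3*27 + 10 = 91, q_4 = 3*8 + 3 = 27.
  i=5: a_5=2, p_5 = 2*91 + 27 = 209, q_5 = 2*27 + 8 = 62.
  i=6: a_6=5, p_6 = 5*209 + 91 = 1136, q_6 = 5*62 + 27 = 337.
q_6 = 337 > 79, so the last convergent with denominator <= 79 is p_5/q_5 = 209/62.
The closest fraction with denominator <= 79 is either p_5/q_5 or the intermediate fraction (k*p_5 + p_4)/(k*q_5 + q_4) with the largest k >= 1 whose denominator stays <= 79; these approach x as k grows, and every other convergent or intermediate fraction in range is farther away.
Largest k: floor((79 - q_4)/q_5) = floor((79 - 27)/62) = 0.
Since k = 0, no intermediate fraction beyond p_5/q_5 has denominator <= 79, so the convergent 209/62 is the closest (its error is |1136*62 - 209*337|/(337*62) = 1/20894).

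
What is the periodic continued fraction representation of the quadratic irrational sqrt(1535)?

Write x_i = (sqrt(1535) + m_i)/d_i with (m_0, d_0) = (0, 1). a_0 = floor(sqrt(1535)) = 39, since 39^2 = 1521 <= 1535 < 1600 = 40^2.
Iterate m_{i+1} = d_i*a_i - m_i, d_{i+1} = (1535 - m_{i+1}^2)/d_i, a_{i+1} = floor((a_0 + m_{i+1})/d_{i+1}):
  m_1 = 1*39 - 0 = 39, d_1 = (1535 - 39^2)/1 = 14/1 = 14, a_1 = floor((39 + 39)/14) = 5.
  m_2 = 14*5 - 39 = 31, d_2 = (1535 - 31^2)/14 = 574/14 = 41, a_2 = floor((39 + 31)/41) = 1.
  m_3 = 41*1 - 31 = 10, d_3 = (1535 - 10^2)/41 = 1435/41 = 35, a_3 = floor((39 + 10)/35) = 1.
  m_4 = 35*1 - 10 = 25, d_4 = (1535 - 25^2)/35 = 910/35 = 26, a_4 = floor((39 + 25)/26) = 2.
  m_5 = 26*2 - 25 = 27, d_5 = (1535 - 27^2)/26 = 806/26 = 31, a_5 = floor((39 + 27)/31) = 2.
  m_6 = 31*2 - 27 = 35, d_6 = (1535 - 35^2)/31 = 310/31 = 10, a_6 = floor((39 + 35)/10) = 7.
  m_7 = 10*7 - 35 = 35, d_7 = (1535 - 35^2)/10 = 310/10 = 31, a_7 = floor((39 + 35)/31) = 2.
  m_8 = 31*2 - 35 = 27, d_8 = (1535 - 27^2)/31 = 806/31 = 26, a_8 = floor((39 + 27)/26) = 2.
  m_9 = 26*2 - 27 = 25, d_9 = (1535 - 25^2)/26 = 910/26 = 35, a_9 = floor((39 + 25)/35) = 1.
  m_10 = 35*1 - 25 = 10, d_10 = (1535 - 10^2)/35 = 1435/35 = 41, a_10 = floor((39 + 10)/41) = 1.
  m_11 = 41*1 - 10 = 31, d_11 = (1535 - 31^2)/41 = 574/41 = 14, a_11 = floor((39 + 31)/14) = 5.
  m_12 = 14*5 - 31 = 39, d_12 = (1535 - 39^2)/14 = 14/14 = 1, a_12 = floor((39 + 39)/1) = 78.
  m_13 = 1*78 - 39 = 39, d_13 = (1535 - 39^2)/1 = 14/1 = 14: (m_13, d_13) = (m_1, d_1) = (39, 14), so from here the quotients repeat a_1, ..., a_12; the period length is 12.
Hence the expansion of sqrt(1535) is a_0 = 39 followed by the repeating block 5, 1, 1, 2, 2, 7, 2, 2, 1, 1, 5, 78 (period 12).

[39; (5, 1, 1, 2, 2, 7, 2, 2, 1, 1, 5, 78)]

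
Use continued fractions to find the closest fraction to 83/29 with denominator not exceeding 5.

Expand x = 83/29 as a continued fraction with the Euclidean algorithm:
  83 = 2*29 + 25, so a_0 = 2.
  29 = 1*25 + 4, so a_1 = 1.
  25 = 6*4 + 1, so a_2 = 6.
  4 = 4*1 + 0, so a_3 = 4.
so x = [2; 1, 6, 4].
Convergents (p_i = a_i*p_{i-1} + p_{i-2}, q_i = a_i*q_{i-1} + q_{i-2} with p_{-2}=0, p_{-1}=1, q_{-2}=1, q_{-1}=0), until the denominator exceeds 5:
  i=0: a_0=2, p_0 = 2*1 + 0 = 2, q_0 = 2*0 + 1 = 1.
  i=1: a_1=1, p_1 = 1*2 + 1 = 3, q_1 = 1*1 + 0 = 1.
  i=2: a_2=6, p_2 = 6*3 + 2 = 20, q_2 = 6*1 + 1 = 7.
q_2 = 7 > 5, so the last convergent with denominator <= 5 is p_1/q_1 = 3/1.
The closest fraction with denominator <= 5 is either p_1/q_1 or the intermediate fraction (k*p_1 + p_0)/(k*q_1 + q_0) with the largest k >= 1 whose denominator stays <= 5; these approach x as k grows, and every other convergent or intermediate fraction in range is farther away.
Largest k: floor((5 - q_0)/q_1) = floor((5 - 1)/1) = 4.
That gives (4*3 + 2)/(4*1 + 1) = 14/5.
Compare the errors: |x - 3/1| = |83*1 - 3*29|/(29*1) = 4/29, and |x - 14/5| = |83*5 - 14*29|/(29*5) = 9/145.
Cross-multiplying, 9*29 = 261 < 580 = 4*145, so 9/145 is smaller: the intermediate fraction 14/5 is closer to x than 3/1.

14/5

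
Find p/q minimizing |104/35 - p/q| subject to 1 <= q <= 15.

Expand x = 104/35 as a continued fraction with the Euclidean algorithm:
  104 = 2*35 + 34, so a_0 = 2.
  35 = 1*34 + 1, so a_1 = 1.
  34 = 34*1 + 0, so a_2 = 34.
so x = [2; 1, 34].
Convergents (p_i = a_i*p_{i-1} + p_{i-2}, q_i = a_i*q_{i-1} + q_{i-2} with p_{-2}=0, p_{-1}=1, q_{-2}=1, q_{-1}=0), until the denominator exceeds 15:
  i=0: a_0=2, p_0 = 2*1 + 0 = 2, q_0 = 2*0 + 1 = 1.
  i=1: a_1=1, p_1 = 1*2 + 1 = 3, q_1 = 1*1 + 0 = 1.
  i=2: a_2=34, p_2 = 34*3 + 2 = 104, q_2 = 34*1 + 1 = 35.
q_2 = 35 > 15, so the last convergent with denominator <= 15 is p_1/q_1 = 3/1.
The closest fraction with denominator <= 15 is either p_1/q_1 or the intermediate fraction (k*p_1 + p_0)/(k*q_1 + q_0) with the largest k >= 1 whose denominator stays <= 15; these approach x as k grows, and every other convergent or intermediate fraction in range is farther away.
Largest k: floor((15 - q_0)/q_1) = floor((15 - 1)/1) = 14.
That gives (14*3 + 2)/(14*1 + 1) = 44/15.
Compare the errors: |x - 3/1| = |104*1 - 3*35|/(35*1) = 1/35, and |x - 44/15| = |104*15 - 44*35|/(35*15) = 20/525.
Cross-multiplying, 1*525 = 525 < 700 = 20*35, so 1/35 is smaller: the convergent 3/1 is closer to x than 44/15.

3/1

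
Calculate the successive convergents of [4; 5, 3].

Using the convergent recurrence p_i = a_i*p_{i-1} + p_{i-2}, q_i = a_i*q_{i-1} + q_{i-2} with p_{-2}=0, p_{-1}=1, q_{-2}=1, q_{-1}=0:
  i=0: a_0=4, p_0 = 4*1 + 0 = 4, q_0 = 4*0 + 1 = 1.
  i=1: a_1=5, p_1 = 5*4 + 1 = 21, q_1 = 5*1 + 0 = 5.
  i=2: a_2=3, p_2 = 3*21 + 4 = 67, q_2 = 3*5 + 1 = 16.

4/1, 21/5, 67/16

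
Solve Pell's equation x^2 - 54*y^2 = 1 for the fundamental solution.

First expand sqrt(54) as a continued fraction. With x_i = (sqrt(54) + m_i)/d_i and (m_0, d_0) = (0, 1): a_0 = floor(sqrt(54)) = 7, since 7^2 = 49 <= 54 < 64 = 8^2.
Iterate m_{i+1} = d_i*a_i - m_i, d_{i+1} = (54 - m_{i+1}^2)/d_i, a_{i+1} = floor((a_0 + m_{i+1})/d_{i+1}):
  m_1 = 1*7 - 0 = 7, d_1 = (54 - 7^2)/1 = 5/1 = 5, a_1 = floor((7 + 7)/5) = 2.
  m_2 = 5*2 - 7 = 3, d_2 = (54 - 3^2)/5 = 45/5 = 9, a_2 = floor((7 + 3)/9) = 1.
  m_3 = 9*1 - 3 = 6, d_3 = (54 - 6^2)/9 = 18/9 = 2, a_3 = floor((7 + 6)/2) = 6.
  m_4 = 2*6 - 6 = 6, d_4 = (54 - 6^2)/2 = 18/2 = 9, a_4 = floor((7 + 6)/9) = 1.
  m_5 = 9*1 - 6 = 3, d_5 = (54 - 3^2)/9 = 45/9 = 5, a_5 = floor((7 + 3)/5) = 2.
  m_6 = 5*2 - 3 = 7, d_6 = (54 - 7^2)/5 = 5/5 = 1, a_6 = floor((7 + 7)/1) = 14.
  m_7 = 1*14 - 7 = 7, d_7 = (54 - 7^2)/1 = 5/1 = 5: (m_7, d_7) = (m_1, d_1) = (7, 5), so from here the quotients repeat a_1, ..., a_6; the period length is 6.
So sqrt(54) = [7; (2, 1, 6, 1, 2, 14)] with period length k = 6.
k is even, so the fundamental solution of x^2 - 54y^2 = 1 is (p_{k-1}, q_{k-1}) = (p_5, q_5); compute convergents through index 5.
Convergents (p_i = a_i*p_{i-1} + p_{i-2}, q_i = a_i*q_{i-1} + q_{i-2} with p_{-2}=0, p_{-1}=1, q_{-2}=1, q_{-1}=0):
  i=0: a_0=7, p_0 = 7*1 + 0 = 7, q_0 = 7*0 + 1 = 1.
  i=1: a_1=2, p_1 = 2*7 + 1 = 15, q_1 = 2*1 + 0 = 2.
  i=2: a_2=1, p_2 = 1*15 + 7 = 22, q_2 = 1*2 + 1 = 3.
  i=3: a_3=6, p_3 = 6*22 + 15 = 147, q_3 = 6*3 + 2 = 20.
  i=4: a_4=1, p_4 = 1*147 + 22 = 169, q_4 = 1*20 + 3 = 23.
  i=5: a_5=2, p_5 = 2*169 + 147 = 485, q_5 = 2*23 + 20 = 66.
Check: 485^2 - 54*66^2 = 235225 - 235224 = 1, so (x, y) = (485, 66) solves the equation, and by the theorem it is the least positive solution.

(x, y) = (485, 66)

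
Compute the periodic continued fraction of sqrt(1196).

[34; (1, 1, 2, 1, 1, 68)]

Write x_i = (sqrt(1196) + m_i)/d_i with (m_0, d_0) = (0, 1). a_0 = floor(sqrt(1196)) = 34, since 34^2 = 1156 <= 1196 < 1225 = 35^2.
Iterate m_{i+1} = d_i*a_i - m_i, d_{i+1} = (1196 - m_{i+1}^2)/d_i, a_{i+1} = floor((a_0 + m_{i+1})/d_{i+1}):
  m_1 = 1*34 - 0 = 34, d_1 = (1196 - 34^2)/1 = 40/1 = 40, a_1 = floor((34 + 34)/40) = 1.
  m_2 = 40*1 - 34 = 6, d_2 = (1196 - 6^2)/40 = 1160/40 = 29, a_2 = floor((34 + 6)/29) = 1.
  m_3 = 29*1 - 6 = 23, d_3 = (1196 - 23^2)/29 = 667/29 = 23, a_3 = floor((34 + 23)/23) = 2.
  m_4 = 23*2 - 23 = 23, d_4 = (1196 - 23^2)/23 = 667/23 = 29, a_4 = floor((34 + 23)/29) = 1.
  m_5 = 29*1 - 23 = 6, d_5 = (1196 - 6^2)/29 = 1160/29 = 40, a_5 = floor((34 + 6)/40) = 1.
  m_6 = 40*1 - 6 = 34, d_6 = (1196 - 34^2)/40 = 40/40 = 1, a_6 = floor((34 + 34)/1) = 68.
  m_7 = 1*68 - 34 = 34, d_7 = (1196 - 34^2)/1 = 40/1 = 40: (m_7, d_7) = (m_1, d_1) = (34, 40), so from here the quotients repeat a_1, ..., a_6; the period length is 6.
Hence the expansion of sqrt(1196) is a_0 = 34 followed by the repeating block 1, 1, 2, 1, 1, 68 (period 6).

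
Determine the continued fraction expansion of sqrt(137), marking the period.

[11; (1, 2, 2, 1, 1, 2, 2, 1, 22)]

Write x_i = (sqrt(137) + m_i)/d_i with (m_0, d_0) = (0, 1). a_0 = floor(sqrt(137)) = 11, since 11^2 = 121 <= 137 < 144 = 12^2.
Iterate m_{i+1} = d_i*a_i - m_i, d_{i+1} = (137 - m_{i+1}^2)/d_i, a_{i+1} = floor((a_0 + m_{i+1})/d_{i+1}):
  m_1 = 1*11 - 0 = 11, d_1 = (137 - 11^2)/1 = 16/1 = 16, a_1 = floor((11 + 11)/16) = 1.
  m_2 = 16*1 - 11 = 5, d_2 = (137 - 5^2)/16 = 112/16 = 7, a_2 = floor((11 + 5)/7) = 2.
  m_3 = 7*2 - 5 = 9, d_3 = (137 - 9^2)/7 = 56/7 = 8, a_3 = floor((11 + 9)/8) = 2.
  m_4 = 8*2 - 9 = 7, d_4 = (137 - 7^2)/8 = 88/8 = 11, a_4 = floor((11 + 7)/11) = 1.
  m_5 = 11*1 - 7 = 4, d_5 = (137 - 4^2)/11 = 121/11 = 11, a_5 = floor((11 + 4)/11) = 1.
  m_6 = 11*1 - 4 = 7, d_6 = (137 - 7^2)/11 = 88/11 = 8, a_6 = floor((11 + 7)/8) = 2.
  m_7 = 8*2 - 7 = 9, d_7 = (137 - 9^2)/8 = 56/8 = 7, a_7 = floor((11 + 9)/7) = 2.
  m_8 = 7*2 - 9 = 5, d_8 = (137 - 5^2)/7 = 112/7 = 16, a_8 = floor((11 + 5)/16) = 1.
  m_9 = 16*1 - 5 = 11, d_9 = (137 - 11^2)/16 = 16/16 = 1, a_9 = floor((11 + 11)/1) = 22.
  m_10 = 1*22 - 11 = 11, d_10 = (137 - 11^2)/1 = 16/1 = 16: (m_10, d_10) = (m_1, d_1) = (11, 16), so from here the quotients repeat a_1, ..., a_9; the period length is 9.
Hence the expansion of sqrt(137) is a_0 = 11 followed by the repeating block 1, 2, 2, 1, 1, 2, 2, 1, 22 (period 9).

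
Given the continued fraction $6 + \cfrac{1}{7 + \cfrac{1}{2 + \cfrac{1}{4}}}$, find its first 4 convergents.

6/1, 43/7, 92/15, 411/67

Using the convergent recurrence p_i = a_i*p_{i-1} + p_{i-2}, q_i = a_i*q_{i-1} + q_{i-2} with p_{-2}=0, p_{-1}=1, q_{-2}=1, q_{-1}=0:
  i=0: a_0=6, p_0 = 6*1 + 0 = 6, q_0 = 6*0 + 1 = 1.
  i=1: a_1=7, p_1 = 7*6 + 1 = 43, q_1 = 7*1 + 0 = 7.
  i=2: a_2=2, p_2 = 2*43 + 6 = 92, q_2 = 2*7 + 1 = 15.
  i=3: a_3=4, p_3 = 4*92 + 43 = 411, q_3 = 4*15 + 7 = 67.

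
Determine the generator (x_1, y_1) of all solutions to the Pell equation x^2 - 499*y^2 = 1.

(x, y) = (4490, 201)

First expand sqrt(499) as a continued fraction. With x_i = (sqrt(499) + m_i)/d_i and (m_0, d_0) = (0, 1): a_0 = floor(sqrt(499)) = 22, since 22^2 = 484 <= 499 < 529 = 23^2.
Iterate m_{i+1} = d_i*a_i - m_i, d_{i+1} = (499 - m_{i+1}^2)/d_i, a_{i+1} = floor((a_0 + m_{i+1})/d_{i+1}):
  m_1 = 1*22 - 0 = 22, d_1 = (499 - 22^2)/1 = 15/1 = 15, a_1 = floor((22 + 22)/15) = 2.
  m_2 = 15*2 - 22 = 8, d_2 = (499 - 8^2)/15 = 435/15 = 29, a_2 = floor((22 + 8)/29) = 1.
  m_3 = 29*1 - 8 = 21, d_3 = (499 - 21^2)/29 = 58/29 = 2, a_3 = floor((22 + 21)/2) = 21.
  m_4 = 2*21 - 21 = 21, d_4 = (499 - 21^2)/2 = 58/2 = 29, a_4 = floor((22 + 21)/29) = 1.
  m_5 = 29*1 - 21 = 8, d_5 = (499 - 8^2)/29 = 435/29 = 15, a_5 = floor((22 + 8)/15) = 2.
  m_6 = 15*2 - 8 = 22, d_6 = (499 - 22^2)/15 = 15/15 = 1, a_6 = floor((22 + 22)/1) = 44.
  m_7 = 1*44 - 22 = 22, d_7 = (499 - 22^2)/1 = 15/1 = 15: (m_7, d_7) = (m_1, d_1) = (22, 15), so from here the quotients repeat a_1, ..., a_6; the period length is 6.
So sqrt(499) = [22; (2, 1, 21, 1, 2, 44)] with period length k = 6.
k is even, so the fundamental solution of x^2 - 499y^2 = 1 is (p_{k-1}, q_{k-1}) = (p_5, q_5); compute convergents through index 5.
Convergents (p_i = a_i*p_{i-1} + p_{i-2}, q_i = a_i*q_{i-1} + q_{i-2} with p_{-2}=0, p_{-1}=1, q_{-2}=1, q_{-1}=0):
  i=0: a_0=22, p_0 = 22*1 + 0 = 22, q_0 = 22*0 + 1 = 1.
  i=1: a_1=2, p_1 = 2*22 + 1 = 45, q_1 = 2*1 + 0 = 2.
  i=2: a_2=1, p_2 = 1*45 + 22 = 67, q_2 = 1*2 + 1 = 3.
  i=3: a_3=21, p_3 = 21*67 + 45 = 1452, q_3 = 21*3 + 2 = 65.
  i=4: a_4=1, p_4 = 1*1452 + 67 = 1519, q_4 = 1*65 + 3 = 68.
  i=5: a_5=2, p_5 = 2*1519 + 1452 = 4490, q_5 = 2*68 + 65 = 201.
Check: 4490^2 - 499*201^2 = 20160100 - 20160099 = 1, so (x, y) = (4490, 201) solves the equation, and by the theorem it is the least positive solution.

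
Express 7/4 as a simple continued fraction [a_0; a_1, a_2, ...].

Run the Euclidean algorithm on 7 and 4; the successive quotients are the partial quotients a_0, a_1, ... (each step inverts the fractional part left over by the previous one):
  7 = 1*4 + 3, so a_0 = 1.
  4 = 1*3 + 1, so a_1 = 1.
  3 = 3*1 + 0, so a_2 = 3.
The remainder reaches 0 after 3 divisions, so the expansion has 3 partial quotients, read off in order.

[1; 1, 3]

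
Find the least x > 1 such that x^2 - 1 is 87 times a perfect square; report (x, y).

First expand sqrt(87) as a continued fraction. With x_i = (sqrt(87) + m_i)/d_i and (m_0, d_0) = (0, 1): a_0 = floor(sqrt(87)) = 9, since 9^2 = 81 <= 87 < 100 = 10^2.
Iterate m_{i+1} = d_i*a_i - m_i, d_{i+1} = (87 - m_{i+1}^2)/d_i, a_{i+1} = floor((a_0 + m_{i+1})/d_{i+1}):
  m_1 = 1*9 - 0 = 9, d_1 = (87 - 9^2)/1 = 6/1 = 6, a_1 = floor((9 + 9)/6) = 3.
  m_2 = 6*3 - 9 = 9, d_2 = (87 - 9^2)/6 = 6/6 = 1, a_2 = floor((9 + 9)/1) = 18.
  m_3 = 1*18 - 9 = 9, d_3 = (87 - 9^2)/1 = 6/1 = 6: (m_3, d_3) = (m_1, d_1) = (9, 6), so from here the quotients repeat a_1, a_2; the period length is 2.
So sqrt(87) = [9; (3, 18)] with period length k = 2.
k is even, so the fundamental solution of x^2 - 87y^2 = 1 is (p_{k-1}, q_{k-1}) = (p_1, q_1); compute convergents through index 1.
Convergents (p_i = a_i*p_{i-1} + p_{i-2}, q_i = a_i*q_{i-1} + q_{i-2} with p_{-2}=0, p_{-1}=1, q_{-2}=1, q_{-1}=0):
  i=0: a_0=9, p_0 = 9*1 + 0 = 9, q_0 = 9*0 + 1 = 1.
  i=1: a_1=3, p_1 = 3*9 + 1 = 28, q_1 = 3*1 + 0 = 3.
Check: 28^2 - 87*3^2 = 784 - 783 = 1, so (x, y) = (28, 3) solves the equation, and by the theorem it is the least positive solution.

(x, y) = (28, 3)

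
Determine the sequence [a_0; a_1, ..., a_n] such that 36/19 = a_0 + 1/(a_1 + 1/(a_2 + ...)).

[1; 1, 8, 2]

Run the Euclidean algorithm on 36 and 19; the successive quotients are the partial quotients a_0, a_1, ... (each step inverts the fractional part left over by the previous one):
  36 = 1*19 + 17, so a_0 = 1.
  19 = 1*17 + 2, so a_1 = 1.
  17 = 8*2 + 1, so a_2 = 8.
  2 = 2*1 + 0, so a_3 = 2.
The remainder reaches 0 after 4 divisions, so the expansion has 4 partial quotients, read off in order.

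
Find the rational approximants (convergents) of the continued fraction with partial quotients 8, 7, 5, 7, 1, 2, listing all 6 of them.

Using the convergent recurrence p_i = a_i*p_{i-1} + p_{i-2}, q_i = a_i*q_{i-1} + q_{i-2} with p_{-2}=0, p_{-1}=1, q_{-2}=1, q_{-1}=0:
  i=0: a_0=8, p_0 = 8*1 + 0 = 8, q_0 = 8*0 + 1 = 1.
  i=1: a_1=7, p_1 = 7*8 + 1 = 57, q_1 = 7*1 + 0 = 7.
  i=2: a_2=5, p_2 = 5*57 + 8 = 293, q_2 = 5*7 + 1 = 36.
  i=3: a_3=7, p_3 = 7*293 + 57 = 2108, q_3 = 7*36 + 7 = 259.
  i=4: a_4=1, p_4 = 1*2108 + 293 = 2401, q_4 = 1*259 + 36 = 295.
  i=5: a_5=2, p_5 = 2*2401 + 2108 = 6910, q_5 = 2*295 + 259 = 849.

8/1, 57/7, 293/36, 2108/259, 2401/295, 6910/849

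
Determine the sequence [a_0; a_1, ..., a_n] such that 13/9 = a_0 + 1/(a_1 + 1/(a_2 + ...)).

Run the Euclidean algorithm on 13 and 9; the successive quotients are the partial quotients a_0, a_1, ... (each step inverts the fractional part left over by the previous one):
  13 = 1*9 + 4, so a_0 = 1.
  9 = 2*4 + 1, so a_1 = 2.
  4 = 4*1 + 0, so a_2 = 4.
The remainder reaches 0 after 3 divisions, so the expansion has 3 partial quotients, read off in order.

[1; 2, 4]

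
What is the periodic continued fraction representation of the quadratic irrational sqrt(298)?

[17; (3, 1, 4, 5, 1, 1, 5, 4, 1, 3, 34)]

Write x_i = (sqrt(298) + m_i)/d_i with (m_0, d_0) = (0, 1). a_0 = floor(sqrt(298)) = 17, since 17^2 = 289 <= 298 < 324 = 18^2.
Iterate m_{i+1} = d_i*a_i - m_i, d_{i+1} = (298 - m_{i+1}^2)/d_i, a_{i+1} = floor((a_0 + m_{i+1})/d_{i+1}):
  m_1 = 1*17 - 0 = 17, d_1 = (298 - 17^2)/1 = 9/1 = 9, a_1 = floor((17 + 17)/9) = 3.
  m_2 = 9*3 - 17 = 10, d_2 = (298 - 10^2)/9 = 198/9 = 22, a_2 = floor((17 + 10)/22) = 1.
  m_3 = 22*1 - 10 = 12, d_3 = (298 - 12^2)/22 = 154/22 = 7, a_3 = floor((17 + 12)/7) = 4.
  m_4 = 7*4 - 12 = 16, d_4 = (298 - 16^2)/7 = 42/7 = 6, a_4 = floor((17 + 16)/6) = 5.
  m_5 = 6*5 - 16 = 14, d_5 = (298 - 14^2)/6 = 102/6 = 17, a_5 = floor((17 + 14)/17) = 1.
  m_6 = 17*1 - 14 = 3, d_6 = (298 - 3^2)/17 = 289/17 = 17, a_6 = floor((17 + 3)/17) = 1.
  m_7 = 17*1 - 3 = 14, d_7 = (298 - 14^2)/17 = 102/17 = 6, a_7 = floor((17 + 14)/6) = 5.
  m_8 = 6*5 - 14 = 16, d_8 = (298 - 16^2)/6 = 42/6 = 7, a_8 = floor((17 + 16)/7) = 4.
  m_9 = 7*4 - 16 = 12, d_9 = (298 - 12^2)/7 = 154/7 = 22, a_9 = floor((17 + 12)/22) = 1.
  m_10 = 22*1 - 12 = 10, d_10 = (298 - 10^2)/22 = 198/22 = 9, a_10 = floor((17 + 10)/9) = 3.
  m_11 = 9*3 - 10 = 17, d_11 = (298 - 17^2)/9 = 9/9 = 1, a_11 = floor((17 + 17)/1) = 34.
  m_12 = 1*34 - 17 = 17, d_12 = (298 - 17^2)/1 = 9/1 = 9: (m_12, d_12) = (m_1, d_1) = (17, 9), so from here the quotients repeat a_1, ..., a_11; the period length is 11.
Hence the expansion of sqrt(298) is a_0 = 17 followed by the repeating block 3, 1, 4, 5, 1, 1, 5, 4, 1, 3, 34 (period 11).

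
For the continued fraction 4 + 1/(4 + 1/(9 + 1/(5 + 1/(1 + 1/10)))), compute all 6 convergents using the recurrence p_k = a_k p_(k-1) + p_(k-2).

Using the convergent recurrence p_i = a_i*p_{i-1} + p_{i-2}, q_i = a_i*q_{i-1} + q_{i-2} with p_{-2}=0, p_{-1}=1, q_{-2}=1, q_{-1}=0:
  i=0: a_0=4, p_0 = 4*1 + 0 = 4, q_0 = 4*0 + 1 = 1.
  i=1: a_1=4, p_1 = 4*4 + 1 = 17, q_1 = 4*1 + 0 = 4.
  i=2: a_2=9, p_2 = 9*17 + 4 = 157, q_2 = 9*4 + 1 = 37.
  i=3: a_3=5, p_3 = 5*157 + 17 = 802, q_3 = 5*37 + 4 = 189.
  i=4: a_4=1, p_4 = 1*802 + 157 = 959, q_4 = 1*189 + 37 = 226.
  i=5: a_5=10, p_5 = 10*959 + 802 = 10392, q_5 = 10*226 + 189 = 2449.

4/1, 17/4, 157/37, 802/189, 959/226, 10392/2449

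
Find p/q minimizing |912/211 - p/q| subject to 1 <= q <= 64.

Expand x = 912/211 as a continued fraction with the Euclidean algorithm:
  912 = 4*211 + 68, so a_0 = 4.
  211 = 3*68 + 7, so a_1 = 3.
  68 = 9*7 + 5, so a_2 = 9.
  7 = 1*5 + 2, so a_3 = 1.
  5 = 2*2 + 1, so a_4 = 2.
  2 = 2*1 + 0, so a_5 = 2.
so x = [4; 3, 9, 1, 2, 2].
Convergents (p_i = a_i*p_{i-1} + p_{i-2}, q_i = a_i*q_{i-1} + q_{i-2} with p_{-2}=0, p_{-1}=1, q_{-2}=1, q_{-1}=0), until the denominator exceeds 64:
  i=0: a_0=4, p_0 = 4*1 + 0 = 4, q_0 = 4*0 + 1 = 1.
  i=1: a_1=3, p_1 = 3*4 + 1 = 13, q_1 = 3*1 + 0 = 3.
  i=2: a_2=9, p_2 = 9*13 + 4 = 121, q_2 = 9*3 + 1 = 28.
  i=3: a_3=1, p_3 = 1*121 + 13 = 134, q_3 = 1*28 + 3 = 31.
  i=4: a_4=2, p_4 = 2*134 + 121 = 389, q_4 = 2*31 + 28 = 90.
q_4 = 90 > 64, so the last convergent with denominator <= 64 is p_3/q_3 = 134/31.
The closest fraction with denominator <= 64 is either p_3/q_3 or the intermediate fraction (k*p_3 + p_2)/(k*q_3 + q_2) with the largest k >= 1 whose denominator stays <= 64; these approach x as k grows, and every other convergent or intermediate fraction in range is farther away.
Largest k: floor((64 - q_2)/q_3) = floor((64 - 28)/31) = 1.
That gives (1*134 + 121)/(1*31 + 28) = 255/59.
Compare the errors: |x - 134/31| = |912*31 - 134*211|/(211*31) = 2/6541, and |x - 255/59| = |912*59 - 255*211|/(211*59) = 3/12449.
Cross-multiplying, 3*6541 = 19623 < 24898 = 2*12449, so 3/12449 is smaller: the intermediate fraction 255/59 is closer to x than 134/31.

255/59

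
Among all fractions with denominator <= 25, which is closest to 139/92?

Expand x = 139/92 as a continued fraction with the Euclidean algorithm:
  139 = 1*92 + 47, so a_0 = 1.
  92 = 1*47 + 45, so a_1 = 1.
  47 = 1*45 + 2, so a_2 = 1.
  45 = 22*2 + 1, so a_3 = 22.
  2 = 2*1 + 0, so a_4 = 2.
so x = [1; 1, 1, 22, 2].
Convergents (p_i = a_i*p_{i-1} + p_{i-2}, q_i = a_i*q_{i-1} + q_{i-2} with p_{-2}=0, p_{-1}=1, q_{-2}=1, q_{-1}=0), until the denominator exceeds 25:
  i=0: a_0=1, p_0 = 1*1 + 0 = 1, q_0 = 1*0 + 1 = 1.
  i=1: a_1=1, p_1 = 1*1 + 1 = 2, q_1 = 1*1 + 0 = 1.
  i=2: a_2=1, p_2 = 1*2 + 1 = 3, q_2 = 1*1 + 1 = 2.
  i=3: a_3=22, p_3 = 22*3 + 2 = 68, q_3 = 22*2 + 1 = 45.
q_3 = 45 > 25, so the last convergent with denominator <= 25 is p_2/q_2 = 3/2.
The closest fraction with denominator <= 25 is either p_2/q_2 or the intermediate fraction (k*p_2 + p_1)/(k*q_2 + q_1) with the largest k >= 1 whose denominator stays <= 25; these approach x as k grows, and every other convergent or intermediate fraction in range is farther away.
Largest k: floor((25 - q_1)/q_2) = floor((25 - 1)/2) = 12.
That gives (12*3 + 2)/(12*2 + 1) = 38/25.
Compare the errors: |x - 3/2| = |139*2 - 3*92|/(92*2) = 2/184, and |x - 38/25| = |139*25 - 38*92|/(92*25) = 21/2300.
Cross-multiplying, 21*184 = 3864 < 4600 = 2*2300, so 21/2300 is smaller: the intermediate fraction 38/25 is closer to x than 3/2.

38/25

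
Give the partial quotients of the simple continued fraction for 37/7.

Run the Euclidean algorithm on 37 and 7; the successive quotients are the partial quotients a_0, a_1, ... (each step inverts the fractional part left over by the previous one):
  37 = 5*7 + 2, so a_0 = 5.
  7 = 3*2 + 1, so a_1 = 3.
  2 = 2*1 + 0, so a_2 = 2.
The remainder reaches 0 after 3 divisions, so the expansion has 3 partial quotients, read off in order.

[5; 3, 2]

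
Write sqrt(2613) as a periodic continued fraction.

Write x_i = (sqrt(2613) + m_i)/d_i with (m_0, d_0) = (0, 1). a_0 = floor(sqrt(2613)) = 51, since 51^2 = 2601 <= 2613 < 2704 = 52^2.
Iterate m_{i+1} = d_i*a_i - m_i, d_{i+1} = (2613 - m_{i+1}^2)/d_i, a_{i+1} = floor((a_0 + m_{i+1})/d_{i+1}):
  m_1 = 1*51 - 0 = 51, d_1 = (2613 - 51^2)/1 = 12/1 = 12, a_1 = floor((51 + 51)/12) = 8.
  m_2 = 12*8 - 51 = 45, d_2 = (2613 - 45^2)/12 = 588/12 = 49, a_2 = floor((51 + 45)/49) = 1.
  m_3 = 49*1 - 45 = 4, d_3 = (2613 - 4^2)/49 = 2597/49 = 53, a_3 = floor((51 + 4)/53) = 1.
  m_4 = 53*1 - 4 = 49, d_4 = (2613 - 49^2)/53 = 212/53 = 4, a_4 = floor((51 + 49)/4) = 25.
  m_5 = 4*25 - 49 = 51, d_5 = (2613 - 51^2)/4 = 12/4 = 3, a_5 = floor((51 + 51)/3) = 34.
  m_6 = 3*34 - 51 = 51, d_6 = (2613 - 51^2)/3 = 12/3 = 4, a_6 = floor((51 + 51)/4) = 25.
  m_7 = 4*25 - 51 = 49, d_7 = (2613 - 49^2)/4 = 212/4 = 53, a_7 = floor((51 + 49)/53) = 1.
  m_8 = 53*1 - 49 = 4, d_8 = (2613 - 4^2)/53 = 2597/53 = 49, a_8 = floor((51 + 4)/49) = 1.
  m_9 = 49*1 - 4 = 45, d_9 = (2613 - 45^2)/49 = 588/49 = 12, a_9 = floor((51 + 45)/12) = 8.
  m_10 = 12*8 - 45 = 51, d_10 = (2613 - 51^2)/12 = 12/12 = 1, a_10 = floor((51 + 51)/1) = 102.
  m_11 = 1*102 - 51 = 51, d_11 = (2613 - 51^2)/1 = 12/1 = 12: (m_11, d_11) = (m_1, d_1) = (51, 12), so from here the quotients repeat a_1, ..., a_10; the period length is 10.
Hence the expansion of sqrt(2613) is a_0 = 51 followed by the repeating block 8, 1, 1, 25, 34, 25, 1, 1, 8, 102 (period 10).

[51; (8, 1, 1, 25, 34, 25, 1, 1, 8, 102)]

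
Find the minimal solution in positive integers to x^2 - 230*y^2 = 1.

(x, y) = (91, 6)

First expand sqrt(230) as a continued fraction. With x_i = (sqrt(230) + m_i)/d_i and (m_0, d_0) = (0, 1): a_0 = floor(sqrt(230)) = 15, since 15^2 = 225 <= 230 < 256 = 16^2.
Iterate m_{i+1} = d_i*a_i - m_i, d_{i+1} = (230 - m_{i+1}^2)/d_i, a_{i+1} = floor((a_0 + m_{i+1})/d_{i+1}):
  m_1 = 1*15 - 0 = 15, d_1 = (230 - 15^2)/1 = 5/1 = 5, a_1 = floor((15 + 15)/5) = 6.
  m_2 = 5*6 - 15 = 15, d_2 = (230 - 15^2)/5 = 5/5 = 1, a_2 = floor((15 + 15)/1) = 30.
  m_3 = 1*30 - 15 = 15, d_3 = (230 - 15^2)/1 = 5/1 = 5: (m_3, d_3) = (m_1, d_1) = (15, 5), so from here the quotients repeat a_1, a_2; the period length is 2.
So sqrt(230) = [15; (6, 30)] with period length k = 2.
k is even, so the fundamental solution of x^2 - 230y^2 = 1 is (p_{k-1}, q_{k-1}) = (p_1, q_1); compute convergents through index 1.
Convergents (p_i = a_i*p_{i-1} + p_{i-2}, q_i = a_i*q_{i-1} + q_{i-2} with p_{-2}=0, p_{-1}=1, q_{-2}=1, q_{-1}=0):
  i=0: a_0=15, p_0 = 15*1 + 0 = 15, q_0 = 15*0 + 1 = 1.
  i=1: a_1=6, p_1 = 6*15 + 1 = 91, q_1 = 6*1 + 0 = 6.
Check: 91^2 - 230*6^2 = 8281 - 8280 = 1, so (x, y) = (91, 6) solves the equation, and by the theorem it is the least positive solution.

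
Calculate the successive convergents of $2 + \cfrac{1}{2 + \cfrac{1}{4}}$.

Using the convergent recurrence p_i = a_i*p_{i-1} + p_{i-2}, q_i = a_i*q_{i-1} + q_{i-2} with p_{-2}=0, p_{-1}=1, q_{-2}=1, q_{-1}=0:
  i=0: a_0=2, p_0 = 2*1 + 0 = 2, q_0 = 2*0 + 1 = 1.
  i=1: a_1=2, p_1 = 2*2 + 1 = 5, q_1 = 2*1 + 0 = 2.
  i=2: a_2=4, p_2 = 4*5 + 2 = 22, q_2 = 4*2 + 1 = 9.

2/1, 5/2, 22/9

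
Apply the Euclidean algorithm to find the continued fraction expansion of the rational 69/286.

[0; 4, 6, 1, 9]

Run the Euclidean algorithm on 69 and 286; the successive quotients are the partial quotients a_0, a_1, ... (each step inverts the fractional part left over by the previous one):
  69 = 0*286 + 69, so a_0 = 0.
  286 = 4*69 + 10, so a_1 = 4.
  69 = 6*10 + 9, so a_2 = 6.
  10 = 1*9 + 1, so a_3 = 1.
  9 = 9*1 + 0, so a_4 = 9.
The remainder reaches 0 after 5 divisions, so the expansion has 5 partial quotients, read off in order.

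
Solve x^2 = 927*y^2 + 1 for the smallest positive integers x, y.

First expand sqrt(927) as a continued fraction. With x_i = (sqrt(927) + m_i)/d_i and (m_0, d_0) = (0, 1): a_0 = floor(sqrt(927)) = 30, since 30^2 = 900 <= 927 < 961 = 31^2.
Iterate m_{i+1} = d_i*a_i - m_i, d_{i+1} = (927 - m_{i+1}^2)/d_i, a_{i+1} = floor((a_0 + m_{i+1})/d_{i+1}):
  m_1 = 1*30 - 0 = 30, d_1 = (927 - 30^2)/1 = 27/1 = 27, a_1 = floor((30 + 30)/27) = 2.
  m_2 = 27*2 - 30 = 24, d_2 = (927 - 24^2)/27 = 351/27 = 13, a_2 = floor((30 + 24)/13) = 4.
  m_3 = 13*4 - 24 = 28, d_3 = (927 - 28^2)/13 = 143/13 = 11, a_3 = floor((30 + 28)/11) = 5.
  m_4 = 11*5 - 28 = 27, d_4 = (927 - 27^2)/11 = 198/11 = 18, a_4 = floor((30 + 27)/18) = 3.
  m_5 = 18*3 - 27 = 27, d_5 = (927 - 27^2)/18 = 198/18 = 11, a_5 = floor((30 + 27)/11) = 5.
  m_6 = 11*5 - 27 = 28, d_6 = (927 - 28^2)/11 = 143/11 = 13, a_6 = floor((30 + 28)/13) = 4.
  m_7 = 13*4 - 28 = 24, d_7 = (927 - 24^2)/13 = 351/13 = 27, a_7 = floor((30 + 24)/27) = 2.
  m_8 = 27*2 - 24 = 30, d_8 = (927 - 30^2)/27 = 27/27 = 1, a_8 = floor((30 + 30)/1) = 60.
  m_9 = 1*60 - 30 = 30, d_9 = (927 - 30^2)/1 = 27/1 = 27: (m_9, d_9) = (m_1, d_1) = (30, 27), so from here the quotients repeat a_1, ..., a_8; the period length is 8.
So sqrt(927) = [30; (2, 4, 5, 3, 5, 4, 2, 60)] with period length k = 8.
k is even, so the fundamental solution of x^2 - 927y^2 = 1 is (p_{k-1}, q_{k-1}) = (p_7, q_7); compute convergents through index 7.
Convergents (p_i = a_i*p_{i-1} + p_{i-2}, q_i = a_i*q_{i-1} + q_{i-2} with p_{-2}=0, p_{-1}=1, q_{-2}=1, q_{-1}=0):
  i=0: a_0=30, p_0 = 30*1 + 0 = 30, q_0 = 30*0 + 1 = 1.
  i=1: a_1=2, p_1 = 2*30 + 1 = 61, q_1 = 2*1 + 0 = 2.
  i=2: a_2=4, p_2 = 4*61 + 30 = 274, q_2 = 4*2 + 1 = 9.
  i=3: a_3=5, p_3 = 5*274 + 61 = 1431, q_3 = 5*9 + 2 = 47.
  i=4: a_4=3, p_4 = 3*1431 + 274 = 4567, q_4 = 3*47 + 9 = 150.
  i=5: a_5=5, p_5 = 5*4567 + 1431 = 24266, q_5 = 5*150 + 47 = 797.
  i=6: a_6=4, p_6 = 4*24266 + 4567 = 101631, q_6 = 4*797 + 150 = 3338.
  i=7: a_7=2, p_7 = 2*101631 + 24266 = 227528, q_7 = 2*3338 + 797 = 7473.
Check: 227528^2 - 927*7473^2 = 51768990784 - 51768990783 = 1, so (x, y) = (227528, 7473) solves the equation, and by the theorem it is the least positive solution.

(x, y) = (227528, 7473)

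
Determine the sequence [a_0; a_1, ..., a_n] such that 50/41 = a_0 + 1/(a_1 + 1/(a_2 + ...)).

Run the Euclidean algorithm on 50 and 41; the successive quotients are the partial quotients a_0, a_1, ... (each step inverts the fractional part left over by the previous one):
  50 = 1*41 + 9, so a_0 = 1.
  41 = 4*9 + 5, so a_1 = 4.
  9 = 1*5 + 4, so a_2 = 1.
  5 = 1*4 + 1, so a_3 = 1.
  4 = 4*1 + 0, so a_4 = 4.
The remainder reaches 0 after 5 divisions, so the expansion has 5 partial quotients, read off in order.

[1; 4, 1, 1, 4]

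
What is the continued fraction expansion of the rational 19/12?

[1; 1, 1, 2, 2]

Run the Euclidean algorithm on 19 and 12; the successive quotients are the partial quotients a_0, a_1, ... (each step inverts the fractional part left over by the previous one):
  19 = 1*12 + 7, so a_0 = 1.
  12 = 1*7 + 5, so a_1 = 1.
  7 = 1*5 + 2, so a_2 = 1.
  5 = 2*2 + 1, so a_3 = 2.
  2 = 2*1 + 0, so a_4 = 2.
The remainder reaches 0 after 5 divisions, so the expansion has 5 partial quotients, read off in order.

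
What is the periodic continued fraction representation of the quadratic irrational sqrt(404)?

[20; (10, 40)]

Write x_i = (sqrt(404) + m_i)/d_i with (m_0, d_0) = (0, 1). a_0 = floor(sqrt(404)) = 20, since 20^2 = 400 <= 404 < 441 = 21^2.
Iterate m_{i+1} = d_i*a_i - m_i, d_{i+1} = (404 - m_{i+1}^2)/d_i, a_{i+1} = floor((a_0 + m_{i+1})/d_{i+1}):
  m_1 = 1*20 - 0 = 20, d_1 = (404 - 20^2)/1 = 4/1 = 4, a_1 = floor((20 + 20)/4) = 10.
  m_2 = 4*10 - 20 = 20, d_2 = (404 - 20^2)/4 = 4/4 = 1, a_2 = floor((20 + 20)/1) = 40.
  m_3 = 1*40 - 20 = 20, d_3 = (404 - 20^2)/1 = 4/1 = 4: (m_3, d_3) = (m_1, d_1) = (20, 4), so from here the quotients repeat a_1, a_2; the period length is 2.
Hence the expansion of sqrt(404) is a_0 = 20 followed by the repeating block 10, 40 (period 2).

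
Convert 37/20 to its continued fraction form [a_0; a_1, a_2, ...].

[1; 1, 5, 1, 2]

Run the Euclidean algorithm on 37 and 20; the successive quotients are the partial quotients a_0, a_1, ... (each step inverts the fractional part left over by the previous one):
  37 = 1*20 + 17, so a_0 = 1.
  20 = 1*17 + 3, so a_1 = 1.
  17 = 5*3 + 2, so a_2 = 5.
  3 = 1*2 + 1, so a_3 = 1.
  2 = 2*1 + 0, so a_4 = 2.
The remainder reaches 0 after 5 divisions, so the expansion has 5 partial quotients, read off in order.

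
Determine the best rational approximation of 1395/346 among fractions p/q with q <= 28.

113/28

Expand x = 1395/346 as a continued fraction with the Euclidean algorithm:
  1395 = 4*346 + 11, so a_0 = 4.
  346 = 31*11 + 5, so a_1 = 31.
  11 = 2*5 + 1, so a_2 = 2.
  5 = 5*1 + 0, so a_3 = 5.
so x = [4; 31, 2, 5].
Convergents (p_i = a_i*p_{i-1} + p_{i-2}, q_i = a_i*q_{i-1} + q_{i-2} with p_{-2}=0, p_{-1}=1, q_{-2}=1, q_{-1}=0), until the denominator exceeds 28:
  i=0: a_0=4, p_0 = 4*1 + 0 = 4, q_0 = 4*0 + 1 = 1.
  i=1: a_1=31, p_1 = 31*4 + 1 = 125, q_1 = 31*1 + 0 = 31.
q_1 = 31 > 28, so the last convergent with denominator <= 28 is p_0/q_0 = 4/1.
The closest fraction with denominator <= 28 is either p_0/q_0 or the intermediate fraction (k*p_0 + p_{-1})/(k*q_0 + q_{-1}) with the largest k >= 1 whose denominator stays <= 28; these approach x as k grows, and every other convergent or intermediate fraction in range is farther away.
Largest k: floor((28 - q_{-1})/q_0) = floor((28 - 0)/1) = 28 (using the seeds p_{-1} = 1, q_{-1} = 0).
That gives (28*4 + 1)/(28*1 + 0) = 113/28.
Compare the errors: |x - 4/1| = |1395*1 - 4*346|/(346*1) = 11/346, and |x - 113/28| = |1395*28 - 113*346|/(346*28) = 38/9688.
Cross-multiplying, 38*346 = 13148 < 106568 = 11*9688, so 38/9688 is smaller: the intermediate fraction 113/28 is closer to x than 4/1.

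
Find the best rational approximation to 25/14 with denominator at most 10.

Expand x = 25/14 as a continued fraction with the Euclidean algorithm:
  25 = 1*14 + 11, so a_0 = 1.
  14 = 1*11 + 3, so a_1 = 1.
  11 = 3*3 + 2, so a_2 = 3.
  3 = 1*2 + 1, so a_3 = 1.
  2 = 2*1 + 0, so a_4 = 2.
so x = [1; 1, 3, 1, 2].
Convergents (p_i = a_i*p_{i-1} + p_{i-2}, q_i = a_i*q_{i-1} + q_{i-2} with p_{-2}=0, p_{-1}=1, q_{-2}=1, q_{-1}=0), until the denominator exceeds 10:
  i=0: a_0=1, p_0 = 1*1 + 0 = 1, q_0 = 1*0 + 1 = 1.
  i=1: a_1=1, p_1 = 1*1 + 1 = 2, q_1 = 1*1 + 0 = 1.
  i=2: a_2=3, p_2 = 3*2 + 1 = 7, q_2 = 3*1 + 1 = 4.
  i=3: a_3=1, p_3 = 1*7 + 2 = 9, q_3 = 1*4 + 1 = 5.
  i=4: a_4=2, p_4 = 2*9 + 7 = 25, q_4 = 2*5 + 4 = 14.
q_4 = 14 > 10, so the last convergent with denominator <= 10 is p_3/q_3 = 9/5.
The closest fraction with denominator <= 10 is either p_3/q_3 or the intermediate fraction (k*p_3 + p_2)/(k*q_3 + q_2) with the largest k >= 1 whose denominator stays <= 10; these approach x as k grows, and every other convergent or intermediate fraction in range is farther away.
Largest k: floor((10 - q_2)/q_3) = floor((10 - 4)/5) = 1.
That gives (1*9 + 7)/(1*5 + 4) = 16/9.
Compare the errors: |x - 9/5| = |25*5 - 9*14|/(14*5) = 1/70, and |x - 16/9| = |25*9 - 16*14|/(14*9) = 1/126.
Cross-multiplying, 1*70 = 70 < 126 = 1*126, so 1/126 is smaller: the intermediate fraction 16/9 is closer to x than 9/5.

16/9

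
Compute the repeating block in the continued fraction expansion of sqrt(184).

[13; (1, 1, 3, 2, 1, 2, 1, 2, 3, 1, 1, 26)]

Write x_i = (sqrt(184) + m_i)/d_i with (m_0, d_0) = (0, 1). a_0 = floor(sqrt(184)) = 13, since 13^2 = 169 <= 184 < 196 = 14^2.
Iterate m_{i+1} = d_i*a_i - m_i, d_{i+1} = (184 - m_{i+1}^2)/d_i, a_{i+1} = floor((a_0 + m_{i+1})/d_{i+1}):
  m_1 = 1*13 - 0 = 13, d_1 = (184 - 13^2)/1 = 15/1 = 15, a_1 = floor((13 + 13)/15) = 1.
  m_2 = 15*1 - 13 = 2, d_2 = (184 - 2^2)/15 = 180/15 = 12, a_2 = floor((13 + 2)/12) = 1.
  m_3 = 12*1 - 2 = 10, d_3 = (184 - 10^2)/12 = 84/12 = 7, a_3 = floor((13 + 10)/7) = 3.
  m_4 = 7*3 - 10 = 11, d_4 = (184 - 11^2)/7 = 63/7 = 9, a_4 = floor((13 + 11)/9) = 2.
  m_5 = 9*2 - 11 = 7, d_5 = (184 - 7^2)/9 = 135/9 = 15, a_5 = floor((13 + 7)/15) = 1.
  m_6 = 15*1 - 7 = 8, d_6 = (184 - 8^2)/15 = 120/15 = 8, a_6 = floor((13 + 8)/8) = 2.
  m_7 = 8*2 - 8 = 8, d_7 = (184 - 8^2)/8 = 120/8 = 15, a_7 = floor((13 + 8)/15) = 1.
  m_8 = 15*1 - 8 = 7, d_8 = (184 - 7^2)/15 = 135/15 = 9, a_8 = floor((13 + 7)/9) = 2.
  m_9 = 9*2 - 7 = 11, d_9 = (184 - 11^2)/9 = 63/9 = 7, a_9 = floor((13 + 11)/7) = 3.
  m_10 = 7*3 - 11 = 10, d_10 = (184 - 10^2)/7 = 84/7 = 12, a_10 = floor((13 + 10)/12) = 1.
  m_11 = 12*1 - 10 = 2, d_11 = (184 - 2^2)/12 = 180/12 = 15, a_11 = floor((13 + 2)/15) = 1.
  m_12 = 15*1 - 2 = 13, d_12 = (184 - 13^2)/15 = 15/15 = 1, a_12 = floor((13 + 13)/1) = 26.
  m_13 = 1*26 - 13 = 13, d_13 = (184 - 13^2)/1 = 15/1 = 15: (m_13, d_13) = (m_1, d_1) = (13, 15), so from here the quotients repeat a_1, ..., a_12; the period length is 12.
Hence the expansion of sqrt(184) is a_0 = 13 followed by the repeating block 1, 1, 3, 2, 1, 2, 1, 2, 3, 1, 1, 26 (period 12).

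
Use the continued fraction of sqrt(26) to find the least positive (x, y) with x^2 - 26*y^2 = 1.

First expand sqrt(26) as a continued fraction. With x_i = (sqrt(26) + m_i)/d_i and (m_0, d_0) = (0, 1): a_0 = floor(sqrt(26)) = 5, since 5^2 = 25 <= 26 < 36 = 6^2.
Iterate m_{i+1} = d_i*a_i - m_i, d_{i+1} = (26 - m_{i+1}^2)/d_i, a_{i+1} = floor((a_0 + m_{i+1})/d_{i+1}):
  m_1 = 1*5 - 0 = 5, d_1 = (26 - 5^2)/1 = 1/1 = 1, a_1 = floor((5 + 5)/1) = 10.
  m_2 = 1*10 - 5 = 5, d_2 = (26 - 5^2)/1 = 1/1 = 1: (m_2, d_2) = (m_1, d_1) = (5, 1), so from here the quotient a_1 repeats; the period length is 1.
So sqrt(26) = [5; (10)] with period length k = 1.
k is odd, so (p_{k-1}, q_{k-1}) only solves x^2 - 26y^2 = -1 and the fundamental solution of x^2 - 26y^2 = 1 is (p_{2k-1}, q_{2k-1}) = (p_1, q_1); compute convergents through index 1, running through the period twice.
Convergents (p_i = a_i*p_{i-1} + p_{i-2}, q_i = a_i*q_{i-1} + q_{i-2} with p_{-2}=0, p_{-1}=1, q_{-2}=1, q_{-1}=0):
  i=0: a_0=5, p_0 = 5*1 + 0 = 5, q_0 = 5*0 + 1 = 1.
  i=1: a_1=10, p_1 = 10*5 + 1 = 51, q_1 = 10*1 + 0 = 10.
Indeed p_0^2 - 26*q_0^2 = 25 - 26 = -1, not +1.
Check: 51^2 - 26*10^2 = 2601 - 2600 = 1, so (x, y) = (51, 10) solves the equation, and by the theorem it is the least positive solution.

(x, y) = (51, 10)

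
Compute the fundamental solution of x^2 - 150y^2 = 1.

First expand sqrt(150) as a continued fraction. With x_i = (sqrt(150) + m_i)/d_i and (m_0, d_0) = (0, 1): a_0 = floor(sqrt(150)) = 12, since 12^2 = 144 <= 150 < 169 = 13^2.
Iterate m_{i+1} = d_i*a_i - m_i, d_{i+1} = (150 - m_{i+1}^2)/d_i, a_{i+1} = floor((a_0 + m_{i+1})/d_{i+1}):
  m_1 = 1*12 - 0 = 12, d_1 = (150 - 12^2)/1 = 6/1 = 6, a_1 = floor((12 + 12)/6) = 4.
  m_2 = 6*4 - 12 = 12, d_2 = (150 - 12^2)/6 = 6/6 = 1, a_2 = floor((12 + 12)/1) = 24.
  m_3 = 1*24 - 12 = 12, d_3 = (150 - 12^2)/1 = 6/1 = 6: (m_3, d_3) = (m_1, d_1) = (12, 6), so from here the quotients repeat a_1, a_2; the period length is 2.
So sqrt(150) = [12; (4, 24)] with period length k = 2.
k is even, so the fundamental solution of x^2 - 150y^2 = 1 is (p_{k-1}, q_{k-1}) = (p_1, q_1); compute convergents through index 1.
Convergents (p_i = a_i*p_{i-1} + p_{i-2}, q_i = a_i*q_{i-1} + q_{i-2} with p_{-2}=0, p_{-1}=1, q_{-2}=1, q_{-1}=0):
  i=0: a_0=12, p_0 = 12*1 + 0 = 12, q_0 = 12*0 + 1 = 1.
  i=1: a_1=4, p_1 = 4*12 + 1 = 49, q_1 = 4*1 + 0 = 4.
Check: 49^2 - 150*4^2 = 2401 - 2400 = 1, so (x, y) = (49, 4) solves the equation, and by the theorem it is the least positive solution.

(x, y) = (49, 4)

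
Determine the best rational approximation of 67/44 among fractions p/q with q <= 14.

20/13

Expand x = 67/44 as a continued fraction with the Euclidean algorithm:
  67 = 1*44 + 23, so a_0 = 1.
  44 = 1*23 + 21, so a_1 = 1.
  23 = 1*21 + 2, so a_2 = 1.
  21 = 10*2 + 1, so a_3 = 10.
  2 = 2*1 + 0, so a_4 = 2.
so x = [1; 1, 1, 10, 2].
Convergents (p_i = a_i*p_{i-1} + p_{i-2}, q_i = a_i*q_{i-1} + q_{i-2} with p_{-2}=0, p_{-1}=1, q_{-2}=1, q_{-1}=0), until the denominator exceeds 14:
  i=0: a_0=1, p_0 = 1*1 + 0 = 1, q_0 = 1*0 + 1 = 1.
  i=1: a_1=1, p_1 = 1*1 + 1 = 2, q_1 = 1*1 + 0 = 1.
  i=2: a_2=1, p_2 = 1*2 + 1 = 3, q_2 = 1*1 + 1 = 2.
  i=3: a_3=10, p_3 = 10*3 + 2 = 32, q_3 = 10*2 + 1 = 21.
q_3 = 21 > 14, so the last convergent with denominator <= 14 is p_2/q_2 = 3/2.
The closest fraction with denominator <= 14 is either p_2/q_2 or the intermediate fraction (k*p_2 + p_1)/(k*q_2 + q_1) with the largest k >= 1 whose denominator stays <= 14; these approach x as k grows, and every other convergent or intermediate fraction in range is farther away.
Largest k: floor((14 - q_1)/q_2) = floor((14 - 1)/2) = 6.
That gives (6*3 + 2)/(6*2 + 1) = 20/13.
Compare the errors: |x - 3/2| = |67*2 - 3*44|/(44*2) = 2/88, and |x - 20/13| = |67*13 - 20*44|/(44*13) = 9/572.
Cross-multiplying, 9*88 = 792 < 1144 = 2*572, so 9/572 is smaller: the intermediate fraction 20/13 is closer to x than 3/2.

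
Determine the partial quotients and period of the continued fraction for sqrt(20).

[4; (2, 8)]

Write x_i = (sqrt(20) + m_i)/d_i with (m_0, d_0) = (0, 1). a_0 = floor(sqrt(20)) = 4, since 4^2 = 16 <= 20 < 25 = 5^2.
Iterate m_{i+1} = d_i*a_i - m_i, d_{i+1} = (20 - m_{i+1}^2)/d_i, a_{i+1} = floor((a_0 + m_{i+1})/d_{i+1}):
  m_1 = 1*4 - 0 = 4, d_1 = (20 - 4^2)/1 = 4/1 = 4, a_1 = floor((4 + 4)/4) = 2.
  m_2 = 4*2 - 4 = 4, d_2 = (20 - 4^2)/4 = 4/4 = 1, a_2 = floor((4 + 4)/1) = 8.
  m_3 = 1*8 - 4 = 4, d_3 = (20 - 4^2)/1 = 4/1 = 4: (m_3, d_3) = (m_1, d_1) = (4, 4), so from here the quotients repeat a_1, a_2; the period length is 2.
Hence the expansion of sqrt(20) is a_0 = 4 followed by the repeating block 2, 8 (period 2).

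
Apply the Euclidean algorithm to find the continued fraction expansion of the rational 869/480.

[1; 1, 4, 3, 1, 1, 1, 3, 2]

Run the Euclidean algorithm on 869 and 480; the successive quotients are the partial quotients a_0, a_1, ... (each step inverts the fractional part left over by the previous one):
  869 = 1*480 + 389, so a_0 = 1.
  480 = 1*389 + 91, so a_1 = 1.
  389 = 4*91 + 25, so a_2 = 4.
  91 = 3*25 + 16, so a_3 = 3.
  25 = 1*16 + 9, so a_4 = 1.
  16 = 1*9 + 7, so a_5 = 1.
  9 = 1*7 + 2, so a_6 = 1.
  7 = 3*2 + 1, so a_7 = 3.
  2 = 2*1 + 0, so a_8 = 2.
The remainder reaches 0 after 9 divisions, so the expansion has 9 partial quotients, read off in order.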